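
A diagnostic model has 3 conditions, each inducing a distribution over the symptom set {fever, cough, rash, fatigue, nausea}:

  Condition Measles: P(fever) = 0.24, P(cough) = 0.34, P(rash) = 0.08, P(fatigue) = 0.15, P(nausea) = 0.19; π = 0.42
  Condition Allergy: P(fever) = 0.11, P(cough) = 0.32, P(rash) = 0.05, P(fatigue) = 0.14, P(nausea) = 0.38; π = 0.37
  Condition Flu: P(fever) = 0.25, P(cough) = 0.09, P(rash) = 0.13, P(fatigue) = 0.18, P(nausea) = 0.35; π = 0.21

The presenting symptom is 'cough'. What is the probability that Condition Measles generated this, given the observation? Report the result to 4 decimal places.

0.5098

The responsibility of component k is w_k f_k(x) divided by Σ_j w_j f_j(x).
Categorical probabilities:
  L_Measles = P(cough | comp) = 0.34
  L_Allergy = P(cough | comp) = 0.32
  L_Flu = P(cough | comp) = 0.09
Unnormalised posteriors:
  w_Measles·L_Measles = 0.42 × 0.34 = 0.1428
  w_Allergy·L_Allergy = 0.37 × 0.32 = 0.1184
  w_Flu·L_Flu = 0.21 × 0.09 = 0.0189
Normaliser: 0.1428 + 0.1184 + 0.0189 = 0.2801
So the posterior for Condition Measles is 0.1428 / 0.2801 ≈ 0.5098.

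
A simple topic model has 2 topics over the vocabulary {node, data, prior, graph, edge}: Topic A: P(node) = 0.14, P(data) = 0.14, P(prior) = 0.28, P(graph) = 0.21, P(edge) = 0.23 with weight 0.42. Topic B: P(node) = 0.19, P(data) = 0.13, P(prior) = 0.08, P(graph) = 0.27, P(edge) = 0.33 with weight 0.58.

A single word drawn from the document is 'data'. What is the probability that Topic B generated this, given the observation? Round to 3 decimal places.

0.562

Posterior ∝ prior × likelihood, so P(k | x) ∝ π_k f_k(x); normalise over all components.
Component likelihoods at x = 'data':
  p_A = 0.14
  p_B = 0.13
Prior × likelihood for each component:
  π_A·p_A = 0.42 × 0.14 = 0.0588
  π_B·p_B = 0.58 × 0.13 = 0.0754
Denominator: 0.0588 + 0.0754 = 0.1342
Responsibility of Topic B: 0.0754 / 0.1342 ≈ 0.562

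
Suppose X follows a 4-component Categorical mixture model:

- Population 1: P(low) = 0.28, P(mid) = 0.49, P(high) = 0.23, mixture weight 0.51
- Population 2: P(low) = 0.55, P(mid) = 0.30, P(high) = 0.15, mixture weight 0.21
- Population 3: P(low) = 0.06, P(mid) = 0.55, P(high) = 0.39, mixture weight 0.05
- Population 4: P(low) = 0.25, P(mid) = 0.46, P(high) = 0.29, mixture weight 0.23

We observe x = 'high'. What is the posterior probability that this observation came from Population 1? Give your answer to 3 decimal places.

0.499

By Bayes' theorem, P(k | x) = P(Z=k) f_k(x) / Σ_j P(Z=j) f_j(x).
Evaluate each component's likelihood at the observed value:
  p_1 = P(high | comp) = 0.23
  p_2 = P(high | comp) = 0.15
  p_3 = P(high | comp) = 0.39
  p_4 = P(high | comp) = 0.29
Weight by the priors:
  P(Z=1)·p_1 = 0.51 × 0.23 = 0.1173
  P(Z=2)·p_2 = 0.21 × 0.15 = 0.0315
  P(Z=3)·p_3 = 0.05 × 0.39 = 0.0195
  P(Z=4)·p_4 = 0.23 × 0.29 = 0.0667
Normaliser: 0.1173 + 0.0315 + 0.0195 + 0.0667 = 0.235
P(Population 1 | data) = 0.1173 / 0.235 ≈ 0.499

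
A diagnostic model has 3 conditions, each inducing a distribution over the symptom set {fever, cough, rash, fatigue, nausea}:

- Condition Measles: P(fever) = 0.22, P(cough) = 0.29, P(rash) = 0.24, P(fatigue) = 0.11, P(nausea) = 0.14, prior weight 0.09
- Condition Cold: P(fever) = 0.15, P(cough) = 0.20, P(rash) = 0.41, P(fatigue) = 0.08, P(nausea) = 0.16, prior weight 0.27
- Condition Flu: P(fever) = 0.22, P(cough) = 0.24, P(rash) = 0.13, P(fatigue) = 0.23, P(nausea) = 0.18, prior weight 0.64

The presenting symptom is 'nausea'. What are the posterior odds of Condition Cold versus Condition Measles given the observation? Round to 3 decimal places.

3.429

The posterior odds equal the prior odds times the likelihood ratio: (w_i/w_j)·(f_i(x)/f_j(x)).
Component likelihoods at x = 'nausea':
  p_Measles = 0.14
  p_Cold = 0.16
  p_Flu = 0.18
Odds = (0.27/0.09) × (0.16/0.14) = 3 × 1.14286 ≈ 3.429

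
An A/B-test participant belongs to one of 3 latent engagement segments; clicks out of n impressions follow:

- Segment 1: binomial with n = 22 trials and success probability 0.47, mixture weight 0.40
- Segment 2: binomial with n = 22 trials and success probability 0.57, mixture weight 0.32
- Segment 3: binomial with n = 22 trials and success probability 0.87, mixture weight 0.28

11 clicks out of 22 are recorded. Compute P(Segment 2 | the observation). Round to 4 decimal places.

The responsibility of component k is w_k f_k(x) divided by Σ_j w_j f_j(x).
Evaluate each component's likelihood at the observed value:
  L_1 = C(22,11)·0.47^11·0.53^11 = 705432·0.000247216·0.000926904 = 0.161646
  L_2 = C(22,11)·0.57^11·0.43^11 = 705432·0.00206359·9.29294e-05 = 0.135279
  L_3 = C(22,11)·0.87^11·0.13^11 = 705432·0.216128·1.79216e-10 = 2.7324e-05
Weight by the priors:
  w_1·L_1 = 0.40 × 0.161646 = 0.0646586
  w_2·L_2 = 0.32 × 0.135279 = 0.0432894
  w_3·L_3 = 0.28 × 2.7324e-05 = 7.65071e-06
Normaliser: 0.0646586 + 0.0432894 + 7.65071e-06 = 0.107956
P(Segment 2 | 11 clicks out of 22) = 0.0432894 / 0.107956 ≈ 0.4010

0.4010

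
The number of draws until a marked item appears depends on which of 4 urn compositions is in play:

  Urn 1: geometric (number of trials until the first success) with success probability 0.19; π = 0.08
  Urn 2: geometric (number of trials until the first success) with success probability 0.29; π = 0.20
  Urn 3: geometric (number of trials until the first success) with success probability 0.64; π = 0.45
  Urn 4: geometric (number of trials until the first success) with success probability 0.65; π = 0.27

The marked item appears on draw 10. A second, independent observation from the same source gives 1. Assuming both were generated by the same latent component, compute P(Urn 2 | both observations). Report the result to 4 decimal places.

Apply Bayes' rule: the posterior for each component is proportional to its prior times its likelihood at x.
Since both observations come from the same component, the likelihood for component k is f_k(x₁)·f_k(x₂).
  f_1 = [0.028518] × [0.19] = 0.00541842
  f_2 = [0.0132961] × [0.29] = 0.00385586
  f_3 = [6.49984e-05] × [0.64] = 4.1599e-05
  f_4 = [5.12302e-05] × [0.65] = 3.32996e-05
Unnormalised posteriors:
  π_1·f_1 = 0.08 × 0.00541842 = 0.000433473
  π_2·f_2 = 0.20 × 0.00385586 = 0.000771172
  π_3·f_3 = 0.45 × 4.1599e-05 = 1.87195e-05
  π_4·f_4 = 0.27 × 3.32996e-05 = 8.99089e-06
Denominator: 0.000433473 + 0.000771172 + 1.87195e-05 + 8.99089e-06 = 0.00123236
So the posterior for Urn 2 is 0.000771172 / 0.00123236 ≈ 0.6258.

0.6258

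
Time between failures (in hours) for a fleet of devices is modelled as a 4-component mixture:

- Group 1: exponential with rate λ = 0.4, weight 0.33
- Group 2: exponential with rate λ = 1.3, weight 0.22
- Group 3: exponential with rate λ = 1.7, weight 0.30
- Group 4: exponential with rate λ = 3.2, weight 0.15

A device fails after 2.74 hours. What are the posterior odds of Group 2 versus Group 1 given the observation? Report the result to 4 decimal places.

Posterior odds = (w_i f_i(x)) / (w_j f_j(x)); the normalising sum cancels.
Component likelihoods at x = 2.74 hours:
  L_1 = 0.133682
  L_2 = 0.0368966
  L_3 = 0.0161252
  L_4 = 0.000498031
Posterior odds = (w_2·L_2) / (w_1·L_1) = (0.22·0.0368966) / (0.33·0.133682) = 0.00811725 / 0.0441151 ≈ 0.1840

0.1840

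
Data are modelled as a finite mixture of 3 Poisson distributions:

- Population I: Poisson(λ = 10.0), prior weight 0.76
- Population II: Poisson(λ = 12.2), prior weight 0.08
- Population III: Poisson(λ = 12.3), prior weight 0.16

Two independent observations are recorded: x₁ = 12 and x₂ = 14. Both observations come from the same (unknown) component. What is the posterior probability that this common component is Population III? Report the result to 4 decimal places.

0.2728

P(component k | x) = π_k·f_k(x) / marginal(x), where marginal(x) = Σ_j π_j·f_j(x).
Since both observations come from the same component, the likelihood for component k is f_k(x₁)·f_k(x₂).
  f_I = [0.0947803] × [0.0520771] = 0.00493589
  f_II = [0.11418] × [0.0933763] = 0.0106617
  f_III = [0.113947] × [0.0947199] = 0.010793
Multiply by the mixture weights:
  π_I·f_I = 0.76 × 0.00493589 = 0.00375127
  π_II·f_II = 0.08 × 0.0106617 = 0.000852933
  π_III·f_III = 0.16 × 0.010793 = 0.00172688
Normaliser: 0.00375127 + 0.000852933 + 0.00172688 = 0.00633109
P(Population III | x₁, x₂) ≈ 0.2728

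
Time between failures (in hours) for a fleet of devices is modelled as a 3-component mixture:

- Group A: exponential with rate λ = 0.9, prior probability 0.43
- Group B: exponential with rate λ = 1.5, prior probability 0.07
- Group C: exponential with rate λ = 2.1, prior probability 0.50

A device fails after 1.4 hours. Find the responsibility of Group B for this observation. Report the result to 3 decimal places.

The responsibility of component k is w_k f_k(x) divided by Σ_j w_j f_j(x).
Component likelihoods at x = 1.4 hours:
  p_A = 0.255289
  p_B = 0.183685
  p_C = 0.111018
Unnormalised posteriors:
  w_A·p_A = 0.43 × 0.255289 = 0.109774
  w_B·p_B = 0.07 × 0.183685 = 0.0128579
  w_C·p_C = 0.50 × 0.111018 = 0.055509
Sum: 0.109774 + 0.0128579 + 0.055509 = 0.178141
P(Group B | data) ≈ 0.072

0.072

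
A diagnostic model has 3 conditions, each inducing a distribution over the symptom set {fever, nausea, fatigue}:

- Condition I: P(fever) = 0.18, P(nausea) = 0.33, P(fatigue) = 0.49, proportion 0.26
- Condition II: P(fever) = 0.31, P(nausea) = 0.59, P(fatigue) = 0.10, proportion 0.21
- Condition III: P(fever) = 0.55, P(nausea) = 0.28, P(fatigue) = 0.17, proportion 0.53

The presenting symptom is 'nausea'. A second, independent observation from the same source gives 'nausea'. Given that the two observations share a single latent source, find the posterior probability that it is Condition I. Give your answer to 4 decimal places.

0.1980

Posterior ∝ prior × likelihood, so P(k | x) ∝ π_k f_k(x); normalise over all components.
Since both observations come from the same component, the likelihood for component k is f_k(x₁)·f_k(x₂).
  L_I = [P(nausea | comp) = 0.33] × [0.33] = 0.1089
  L_II = [P(nausea | comp) = 0.59] × [0.59] = 0.3481
  L_III = [P(nausea | comp) = 0.28] × [0.28] = 0.0784
Unnormalised posteriors:
  π_I·L_I = 0.26 × 0.1089 = 0.028314
  π_II·L_II = 0.21 × 0.3481 = 0.073101
  π_III·L_III = 0.53 × 0.0784 = 0.041552
Evidence: 0.028314 + 0.073101 + 0.041552 = 0.142967
So the posterior for Condition I is 0.028314 / 0.142967 ≈ 0.1980.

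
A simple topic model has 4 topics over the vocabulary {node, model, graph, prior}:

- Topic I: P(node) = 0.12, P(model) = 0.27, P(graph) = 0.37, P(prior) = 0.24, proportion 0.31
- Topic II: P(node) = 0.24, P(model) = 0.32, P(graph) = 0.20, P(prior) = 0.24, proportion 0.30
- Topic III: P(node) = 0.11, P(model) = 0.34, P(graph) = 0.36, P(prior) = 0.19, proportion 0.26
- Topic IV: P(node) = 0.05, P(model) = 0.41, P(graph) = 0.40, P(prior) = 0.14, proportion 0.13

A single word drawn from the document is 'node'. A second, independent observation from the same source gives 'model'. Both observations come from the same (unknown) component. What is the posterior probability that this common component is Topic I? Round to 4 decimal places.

P(component k | x) = π_k·f_k(x) / marginal(x), where marginal(x) = Σ_j π_j·f_j(x).
Since both observations come from the same component, the likelihood for component k is f_k(x₁)·f_k(x₂).
  f_I = [0.12] × [0.27] = 0.0324
  f_II = [0.24] × [0.32] = 0.0768
  f_III = [0.11] × [0.34] = 0.0374
  f_IV = [0.05] × [0.41] = 0.0205
Unnormalised posteriors:
  π_I·f_I = 0.31 × 0.0324 = 0.010044
  π_II·f_II = 0.30 × 0.0768 = 0.02304
  π_III·f_III = 0.26 × 0.0374 = 0.009724
  π_IV·f_IV = 0.13 × 0.0205 = 0.002665
Evidence: 0.010044 + 0.02304 + 0.009724 + 0.002665 = 0.045473
Responsibility of Topic I: 0.010044 / 0.045473 ≈ 0.2209

0.2209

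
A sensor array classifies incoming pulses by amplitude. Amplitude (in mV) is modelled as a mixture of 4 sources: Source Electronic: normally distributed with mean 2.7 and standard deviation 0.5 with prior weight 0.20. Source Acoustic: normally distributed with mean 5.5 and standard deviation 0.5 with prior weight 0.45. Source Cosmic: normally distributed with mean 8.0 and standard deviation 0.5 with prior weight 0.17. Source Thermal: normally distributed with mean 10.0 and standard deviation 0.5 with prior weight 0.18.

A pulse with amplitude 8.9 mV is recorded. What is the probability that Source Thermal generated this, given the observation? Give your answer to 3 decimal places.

Apply Bayes' rule: the posterior for each component is proportional to its prior times its likelihood at x.
Normal densities:
  L_Electronic = 3.26122e-34
  L_Acoustic = 7.26192e-11
  L_Cosmic = 0.1579
  L_Thermal = 0.0709492
Weight by the priors:
  P(Z=Electronic)·L_Electronic = 0.20 × 3.26122e-34 = 6.52244e-35
  P(Z=Acoustic)·L_Acoustic = 0.45 × 7.26192e-11 = 3.26787e-11
  P(Z=Cosmic)·L_Cosmic = 0.17 × 0.1579 = 0.0268431
  P(Z=Thermal)·L_Thermal = 0.18 × 0.0709492 = 0.0127709
Sum: 6.52244e-35 + 3.26787e-11 + 0.0268431 + 0.0127709 = 0.0396139
P(Source Thermal | 8.9 mV) ≈ 0.322

0.322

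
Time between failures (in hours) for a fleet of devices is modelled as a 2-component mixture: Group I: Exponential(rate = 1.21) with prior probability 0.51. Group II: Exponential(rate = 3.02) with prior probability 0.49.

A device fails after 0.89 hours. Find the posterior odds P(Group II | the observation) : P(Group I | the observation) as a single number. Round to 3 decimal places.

Posterior odds = (π_i f_i(x)) / (π_j f_j(x)); the normalising sum cancels.
Component likelihoods at x = 0.89 hours:
  L_I = 1.21·e^(−1.21·0.89) = 1.21·e^(−1.0769) = 0.412186
  L_II = 3.02·e^(−3.02·0.89) = 3.02·e^(−2.6878) = 0.205452
0.100671 / 0.210215 ≈ 0.479

0.479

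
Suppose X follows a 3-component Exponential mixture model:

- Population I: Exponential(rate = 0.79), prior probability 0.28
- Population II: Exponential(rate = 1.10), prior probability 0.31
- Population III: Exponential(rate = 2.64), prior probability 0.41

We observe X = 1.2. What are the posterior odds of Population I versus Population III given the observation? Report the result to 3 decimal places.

1.882

Posterior odds = (π_i f_i(x)) / (π_j f_j(x)); the normalising sum cancels.
Component likelihoods at x = 1.2:
  L_I = 0.306137
  L_II = 0.293849
  L_III = 0.111111
Posterior odds = (π_I·L_I) / (π_III·L_III) = (0.28·0.306137) / (0.41·0.111111) = 0.0857184 / 0.0455557 ≈ 1.882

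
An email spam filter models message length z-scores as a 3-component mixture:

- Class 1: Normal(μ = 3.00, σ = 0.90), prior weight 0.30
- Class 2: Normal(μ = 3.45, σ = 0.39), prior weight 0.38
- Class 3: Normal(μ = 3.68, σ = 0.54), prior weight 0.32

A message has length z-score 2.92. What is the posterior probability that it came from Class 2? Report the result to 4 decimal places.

The responsibility of component k is π_k f_k(x) divided by Σ_j π_j f_j(x).
Normal densities:
  L_1 = (1/(0.90·√(2π)))·exp(−(2.92−3.00)²/(2·0.90²)) = 0.443269·exp(-0.00395) = 0.441521
  L_2 = (1/(0.39·√(2π)))·exp(−(2.92−3.45)²/(2·0.39²)) = 1.022929·exp(-0.92341) = 0.406271
  L_3 = (1/(0.54·√(2π)))·exp(−(2.92−3.68)²/(2·0.54²)) = 0.738782·exp(-0.99040) = 0.274405
Unnormalised posteriors:
  π_1·L_1 = 0.30 × 0.441521 = 0.132456
  π_2·L_2 = 0.38 × 0.406271 = 0.154383
  π_3·L_3 = 0.32 × 0.274405 = 0.0878096
Marginal: 0.132456 + 0.154383 + 0.0878096 = 0.374649
P(Class 2 | x) = 0.154383 / 0.374649 ≈ 0.4121

0.4121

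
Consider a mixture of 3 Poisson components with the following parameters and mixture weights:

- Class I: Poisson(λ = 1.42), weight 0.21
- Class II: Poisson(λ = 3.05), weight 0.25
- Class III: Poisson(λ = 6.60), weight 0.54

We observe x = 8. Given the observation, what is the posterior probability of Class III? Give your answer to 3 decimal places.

0.967

Apply Bayes' rule: the posterior for each component is proportional to its prior times its likelihood at x.
Poisson probabilities:
  f_I = 9.91033e-05
  f_II = 0.00879589
  f_III = 0.121475
Prior × likelihood for each component:
  π_I·f_I = 0.21 × 9.91033e-05 = 2.08117e-05
  π_II·f_II = 0.25 × 0.00879589 = 0.00219897
  π_III·f_III = 0.54 × 0.121475 = 0.0655966
Sum: 2.08117e-05 + 0.00219897 + 0.0655966 = 0.0678164
So the posterior for Class III is 0.0655966 / 0.0678164 ≈ 0.967.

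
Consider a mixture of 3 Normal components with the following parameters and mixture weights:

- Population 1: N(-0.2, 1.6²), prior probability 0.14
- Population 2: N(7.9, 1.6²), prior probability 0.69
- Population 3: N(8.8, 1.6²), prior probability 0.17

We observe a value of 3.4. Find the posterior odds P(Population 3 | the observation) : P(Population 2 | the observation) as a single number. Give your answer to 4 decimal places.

0.0432

The posterior odds equal the prior odds times the likelihood ratio: (π_i/π_j)·(f_i(x)/f_j(x)).
Evaluate each component's likelihood at the observed value:
  f_1 = 0.0198373
  f_2 = 0.00477663
  f_3 = 0.000838199
0.000142494 / 0.00329587 ≈ 0.0432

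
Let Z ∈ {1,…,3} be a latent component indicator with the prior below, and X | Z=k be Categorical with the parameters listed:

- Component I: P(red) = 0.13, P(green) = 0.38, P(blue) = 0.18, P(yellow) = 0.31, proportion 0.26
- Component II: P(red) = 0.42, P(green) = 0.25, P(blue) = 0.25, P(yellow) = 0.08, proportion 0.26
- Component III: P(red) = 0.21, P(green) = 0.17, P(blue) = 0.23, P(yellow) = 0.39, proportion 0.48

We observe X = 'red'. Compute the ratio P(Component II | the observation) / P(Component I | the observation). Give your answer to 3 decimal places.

Since P(k|x) ∝ π_k f_k(x), the posterior odds are π_i f_i(x) / (π_j f_j(x)).
Component likelihoods at x = 'red':
  p_I = 0.13
  p_II = 0.42
  p_III = 0.21
0.1092 / 0.0338 ≈ 3.231

3.231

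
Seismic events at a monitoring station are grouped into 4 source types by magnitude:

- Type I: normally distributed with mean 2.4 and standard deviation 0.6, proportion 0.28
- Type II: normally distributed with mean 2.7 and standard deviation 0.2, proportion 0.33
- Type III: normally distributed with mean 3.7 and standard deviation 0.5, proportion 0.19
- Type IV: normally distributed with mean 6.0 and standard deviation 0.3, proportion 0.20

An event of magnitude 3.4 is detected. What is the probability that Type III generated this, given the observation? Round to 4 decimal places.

P(component k | x) = π_k·f_k(x) / marginal(x), where marginal(x) = Σ_j π_j·f_j(x).
Component likelihoods at x = 3.4:
  f_I = 0.165795
  f_II = 0.00436341
  f_III = 0.666449
  f_IV = 6.51056e-17
Unnormalised posteriors:
  π_I·f_I = 0.28 × 0.165795 = 0.0464227
  π_II·f_II = 0.33 × 0.00436341 = 0.00143993
  π_III·f_III = 0.19 × 0.666449 = 0.126625
  π_IV·f_IV = 0.20 × 6.51056e-17 = 1.30211e-17
Normaliser: 0.0464227 + 0.00143993 + 0.126625 + 1.30211e-17 = 0.174488
P(Type III | x) = 0.126625 / 0.174488 ≈ 0.7257

0.7257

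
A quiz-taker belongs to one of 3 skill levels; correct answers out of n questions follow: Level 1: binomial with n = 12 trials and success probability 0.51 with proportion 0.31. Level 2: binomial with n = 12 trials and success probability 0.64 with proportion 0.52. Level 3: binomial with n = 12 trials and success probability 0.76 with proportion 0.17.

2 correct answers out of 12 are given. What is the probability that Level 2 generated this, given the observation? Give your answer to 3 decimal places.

0.108

P(component k | x) = π_k·f_k(x) / marginal(x), where marginal(x) = Σ_j π_j·f_j(x).
Binomial probabilities:
  p_1 = C(12,2)·0.51^2·0.49^10 = 66·0.2601·0.000797923 = 0.0136976
  p_2 = C(12,2)·0.64^2·0.36^10 = 66·0.4096·3.65616e-05 = 0.000988391
  p_3 = C(12,2)·0.76^2·0.24^10 = 66·0.5776·6.34034e-07 = 2.41704e-05
Weight by the priors:
  π_1·p_1 = 0.31 × 0.0136976 = 0.00424626
  π_2·p_2 = 0.52 × 0.000988391 = 0.000513963
  π_3·p_3 = 0.17 × 2.41704e-05 = 4.10897e-06
Marginal: 0.00424626 + 0.000513963 + 4.10897e-06 = 0.00476433
So the posterior for Level 2 is 0.000513963 / 0.00476433 ≈ 0.108.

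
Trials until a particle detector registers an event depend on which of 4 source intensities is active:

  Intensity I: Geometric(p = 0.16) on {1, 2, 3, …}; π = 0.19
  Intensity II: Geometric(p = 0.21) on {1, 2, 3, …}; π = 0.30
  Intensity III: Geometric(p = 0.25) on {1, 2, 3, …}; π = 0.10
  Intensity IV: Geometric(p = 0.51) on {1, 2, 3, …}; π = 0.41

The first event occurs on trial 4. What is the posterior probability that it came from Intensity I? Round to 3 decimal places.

0.214

The responsibility of component k is π_k f_k(x) divided by Σ_j π_j f_j(x).
Component likelihoods at x = 4:
  L_I = 0.16·(1−0.16)^3 = 0.16·0.592704 = 0.0948326
  L_II = 0.21·(1−0.21)^3 = 0.21·0.493039 = 0.103538
  L_III = 0.25·(1−0.25)^3 = 0.25·0.421875 = 0.105469
  L_IV = 0.51·(1−0.51)^3 = 0.51·0.117649 = 0.060001
Multiply by the mixture weights:
  π_I·L_I = 0.19 × 0.0948326 = 0.0180182
  π_II·L_II = 0.30 × 0.103538 = 0.0310615
  π_III·L_III = 0.10 × 0.105469 = 0.0105469
  π_IV·L_IV = 0.41 × 0.060001 = 0.0246004
Normaliser: 0.0180182 + 0.0310615 + 0.0105469 + 0.0246004 = 0.0842269
Responsibility of Intensity I: 0.0180182 / 0.0842269 ≈ 0.214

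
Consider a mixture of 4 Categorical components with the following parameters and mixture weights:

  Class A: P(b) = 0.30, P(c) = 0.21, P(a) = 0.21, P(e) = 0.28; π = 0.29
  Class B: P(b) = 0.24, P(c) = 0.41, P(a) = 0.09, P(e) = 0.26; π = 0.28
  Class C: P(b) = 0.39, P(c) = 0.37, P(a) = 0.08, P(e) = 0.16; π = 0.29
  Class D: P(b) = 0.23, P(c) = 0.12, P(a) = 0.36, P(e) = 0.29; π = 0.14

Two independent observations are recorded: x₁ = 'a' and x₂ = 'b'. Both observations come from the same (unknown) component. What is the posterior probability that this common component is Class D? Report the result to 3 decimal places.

Posterior ∝ prior × likelihood, so P(k | x) ∝ π_k f_k(x); normalise over all components.
Since both observations come from the same component, the likelihood for component k is f_k(x₁)·f_k(x₂).
  f_A = [0.21] × [0.3] = 0.063
  f_B = [0.09] × [0.24] = 0.0216
  f_C = [0.08] × [0.39] = 0.0312
  f_D = [0.36] × [0.23] = 0.0828
Unnormalised posteriors:
  π_A·f_A = 0.29 × 0.063 = 0.01827
  π_B·f_B = 0.28 × 0.0216 = 0.006048
  π_C·f_C = 0.29 × 0.0312 = 0.009048
  π_D·f_D = 0.14 × 0.0828 = 0.011592
Marginal: 0.01827 + 0.006048 + 0.009048 + 0.011592 = 0.044958
Responsibility of Class D: 0.011592 / 0.044958 ≈ 0.258

0.258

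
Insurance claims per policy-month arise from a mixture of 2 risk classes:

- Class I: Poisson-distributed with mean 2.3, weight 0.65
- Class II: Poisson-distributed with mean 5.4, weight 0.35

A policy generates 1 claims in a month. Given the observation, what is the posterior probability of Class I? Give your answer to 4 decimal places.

Posterior ∝ prior × likelihood, so P(k | x) ∝ w_k f_k(x); normalise over all components.
Evaluate each component's likelihood at the observed value:
  p_I = e^(−2.3)·2.3^1/1! = 0.230595
  p_II = e^(−5.4)·5.4^1/1! = 0.0243895
Weight by the priors:
  w_I·p_I = 0.65 × 0.230595 = 0.149887
  w_II·p_II = 0.35 × 0.0243895 = 0.00853634
Sum: 0.149887 + 0.00853634 = 0.158423
So the posterior for Class I is 0.149887 / 0.158423 ≈ 0.9461.

0.9461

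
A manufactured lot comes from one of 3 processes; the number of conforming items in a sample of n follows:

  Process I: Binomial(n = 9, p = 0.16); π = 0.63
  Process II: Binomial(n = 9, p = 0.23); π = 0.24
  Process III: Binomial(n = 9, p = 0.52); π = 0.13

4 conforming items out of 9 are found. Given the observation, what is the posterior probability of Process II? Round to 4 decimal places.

The responsibility of component k is π_k f_k(x) divided by Σ_j π_j f_j(x).
Component likelihoods at x = 4 conforming items out of 9:
  p_I = C(9,4)·0.16^4·0.84^5 = 126·0.00065536·0.418212 = 0.034534
  p_II = C(9,4)·0.23^4·0.77^5 = 126·0.00279841·0.270678 = 0.0954411
  p_III = C(9,4)·0.52^4·0.48^5 = 126·0.0731162·0.0254804 = 0.234742
Prior × likelihood for each component:
  π_I·p_I = 0.63 × 0.034534 = 0.0217564
  π_II·p_II = 0.24 × 0.0954411 = 0.0229059
  π_III·p_III = 0.13 × 0.234742 = 0.0305164
Marginal: 0.0217564 + 0.0229059 + 0.0305164 = 0.0751787
P(Process II | the observation) = 0.0229059 / 0.0751787 ≈ 0.3047

0.3047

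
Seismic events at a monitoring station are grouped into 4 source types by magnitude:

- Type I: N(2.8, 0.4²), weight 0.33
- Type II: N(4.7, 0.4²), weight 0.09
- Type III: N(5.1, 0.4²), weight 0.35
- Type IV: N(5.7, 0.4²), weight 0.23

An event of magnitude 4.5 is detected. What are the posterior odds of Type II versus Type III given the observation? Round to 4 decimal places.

Since P(k|x) ∝ π_k f_k(x), the posterior odds are π_i f_i(x) / (π_j f_j(x)).
Evaluate each component's likelihood at the observed value:
  L_I = 0.000119297
  L_II = 0.880163
  L_III = 0.323794
  L_IV = 0.0110796
0.0792147 / 0.113328 ≈ 0.6990

0.6990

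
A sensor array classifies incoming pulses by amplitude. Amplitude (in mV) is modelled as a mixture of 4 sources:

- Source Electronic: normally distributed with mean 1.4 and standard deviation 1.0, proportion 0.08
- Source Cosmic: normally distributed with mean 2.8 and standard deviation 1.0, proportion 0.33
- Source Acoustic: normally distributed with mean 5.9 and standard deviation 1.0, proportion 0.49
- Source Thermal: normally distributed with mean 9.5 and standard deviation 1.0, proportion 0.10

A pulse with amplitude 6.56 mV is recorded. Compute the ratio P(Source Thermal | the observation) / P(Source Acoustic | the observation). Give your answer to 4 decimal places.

0.0034

Posterior odds = (π_i f_i(x)) / (π_j f_j(x)); the normalising sum cancels.
Evaluate each component's likelihood at the observed value:
  f_Electronic = (1/(1.0·√(2π)))·exp(−(6.56−1.4)²/(2·1.0²)) = 0.398942·exp(-13.31280) = 6.5953e-07
  f_Cosmic = (1/(1.0·√(2π)))·exp(−(6.56−2.8)²/(2·1.0²)) = 0.398942·exp(-7.06880) = 0.000339601
  f_Acoustic = (1/(1.0·√(2π)))·exp(−(6.56−5.9)²/(2·1.0²)) = 0.398942·exp(-0.21780) = 0.320864
  f_Thermal = (1/(1.0·√(2π)))·exp(−(6.56−9.5)²/(2·1.0²)) = 0.398942·exp(-4.32180) = 0.00529634
Posterior odds = (π_Thermal·f_Thermal) / (π_Acoustic·f_Acoustic) = (0.10·0.00529634) / (0.49·0.320864) = 0.000529634 / 0.157223 ≈ 0.0034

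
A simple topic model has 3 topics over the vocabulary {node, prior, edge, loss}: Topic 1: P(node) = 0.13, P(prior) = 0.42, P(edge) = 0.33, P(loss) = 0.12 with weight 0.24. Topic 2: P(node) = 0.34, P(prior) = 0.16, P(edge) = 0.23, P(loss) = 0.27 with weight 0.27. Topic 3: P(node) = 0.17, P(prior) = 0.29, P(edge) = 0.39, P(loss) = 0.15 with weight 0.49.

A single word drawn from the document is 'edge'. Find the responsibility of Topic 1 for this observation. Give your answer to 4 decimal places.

P(component k | x) = w_k·f_k(x) / marginal(x), where marginal(x) = Σ_j w_j·f_j(x).
Categorical probabilities:
  L_1 = 0.33
  L_2 = 0.23
  L_3 = 0.39
Unnormalised posteriors:
  w_1·L_1 = 0.24 × 0.33 = 0.0792
  w_2·L_2 = 0.27 × 0.23 = 0.0621
  w_3·L_3 = 0.49 × 0.39 = 0.1911
Evidence: 0.0792 + 0.0621 + 0.1911 = 0.3324
Responsibility of Topic 1: 0.0792 / 0.3324 ≈ 0.2383

0.2383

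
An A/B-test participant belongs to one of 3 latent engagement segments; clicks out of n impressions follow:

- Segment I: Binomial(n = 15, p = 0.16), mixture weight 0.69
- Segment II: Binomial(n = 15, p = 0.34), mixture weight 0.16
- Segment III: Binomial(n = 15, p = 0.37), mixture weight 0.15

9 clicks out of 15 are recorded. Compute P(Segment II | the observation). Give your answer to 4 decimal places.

By Bayes' theorem, P(k | x) = π_k f_k(x) / Σ_j π_j f_j(x).
Component likelihoods at x = 9 clicks out of 15:
  p_I = 0.000120826
  p_II = 0.0251176
  p_III = 0.0406689
Multiply by the mixture weights:
  π_I·p_I = 0.69 × 0.000120826 = 8.33698e-05
  π_II·p_II = 0.16 × 0.0251176 = 0.00401881
  π_III·p_III = 0.15 × 0.0406689 = 0.00610034
Marginal: 8.33698e-05 + 0.00401881 + 0.00610034 = 0.0102025
P(Segment II | 9 clicks out of 15) = 0.00401881 / 0.0102025 ≈ 0.3939

0.3939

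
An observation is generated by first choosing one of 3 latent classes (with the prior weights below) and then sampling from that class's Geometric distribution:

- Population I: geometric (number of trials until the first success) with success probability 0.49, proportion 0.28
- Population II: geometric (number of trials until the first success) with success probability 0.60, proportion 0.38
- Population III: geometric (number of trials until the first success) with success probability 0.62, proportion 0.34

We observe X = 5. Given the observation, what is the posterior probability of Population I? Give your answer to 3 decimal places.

Posterior ∝ prior × likelihood, so P(k | x) ∝ π_k f_k(x); normalise over all components.
Geometric probabilities:
  L_I = 0.0331495
  L_II = 0.01536
  L_III = 0.0129278
Weight by the priors:
  π_I·L_I = 0.28 × 0.0331495 = 0.00928186
  π_II·L_II = 0.38 × 0.01536 = 0.0058368
  π_III·L_III = 0.34 × 0.0129278 = 0.00439547
Denominator: 0.00928186 + 0.0058368 + 0.00439547 = 0.0195141
P(Population I | 5) = 0.00928186 / 0.0195141 ≈ 0.476

0.476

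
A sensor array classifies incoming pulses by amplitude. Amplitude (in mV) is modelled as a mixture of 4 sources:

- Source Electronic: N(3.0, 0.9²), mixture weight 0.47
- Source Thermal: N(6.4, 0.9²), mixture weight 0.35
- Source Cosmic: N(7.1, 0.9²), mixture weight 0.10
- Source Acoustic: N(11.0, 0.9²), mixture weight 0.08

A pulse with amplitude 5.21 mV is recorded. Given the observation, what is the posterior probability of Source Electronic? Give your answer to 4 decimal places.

Apply Bayes' rule: the posterior for each component is proportional to its prior times its likelihood at x.
Evaluate each component's likelihood at the observed value:
  f_Electronic = 0.0217432
  f_Thermal = 0.184942
  f_Cosmic = 0.0488707
  f_Acoustic = 4.56484e-10
Unnormalised posteriors:
  π_Electronic·f_Electronic = 0.47 × 0.0217432 = 0.0102193
  π_Thermal·f_Thermal = 0.35 × 0.184942 = 0.0647296
  π_Cosmic·f_Cosmic = 0.10 × 0.0488707 = 0.00488707
  π_Acoustic·f_Acoustic = 0.08 × 4.56484e-10 = 3.65187e-11
Marginal: 0.0102193 + 0.0647296 + 0.00488707 + 3.65187e-11 = 0.079836
Responsibility of Source Electronic: 0.0102193 / 0.079836 ≈ 0.1280

0.1280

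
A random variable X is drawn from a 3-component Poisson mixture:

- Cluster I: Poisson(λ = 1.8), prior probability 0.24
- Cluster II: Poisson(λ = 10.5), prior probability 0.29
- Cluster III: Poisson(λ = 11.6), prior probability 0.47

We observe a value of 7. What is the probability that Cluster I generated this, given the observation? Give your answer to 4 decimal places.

P(component k | x) = π_k·f_k(x) / marginal(x), where marginal(x) = Σ_j π_j·f_j(x).
Component likelihoods at x = 7:
  L_I = 0.00200792
  L_II = 0.0768781
  L_III = 0.0513996
Weight by the priors:
  π_I·L_I = 0.24 × 0.00200792 = 0.000481901
  π_II·L_II = 0.29 × 0.0768781 = 0.0222946
  π_III·L_III = 0.47 × 0.0513996 = 0.0241578
Marginal: 0.000481901 + 0.0222946 + 0.0241578 = 0.0469343
Responsibility of Cluster I: 0.000481901 / 0.0469343 ≈ 0.0103

0.0103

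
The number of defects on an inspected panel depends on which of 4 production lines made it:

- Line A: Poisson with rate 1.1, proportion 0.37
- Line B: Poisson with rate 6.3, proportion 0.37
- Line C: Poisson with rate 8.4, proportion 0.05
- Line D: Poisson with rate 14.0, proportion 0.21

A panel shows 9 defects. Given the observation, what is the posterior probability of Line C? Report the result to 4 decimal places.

Posterior ∝ prior × likelihood, so P(k | x) ∝ P(Z=k) f_k(x); normalise over all components.
Poisson probabilities:
  p_A = e^(−1.1)·1.1^9/9! = 2.16295e-06
  p_B = e^(−6.3)·6.3^9/9! = 0.0791128
  p_C = e^(−8.4)·8.4^9/9! = 0.129026
  p_D = e^(−14.0)·14.0^9/9! = 0.0473442
Unnormalised posteriors:
  P(Z=A)·p_A = 0.37 × 2.16295e-06 = 8.00293e-07
  P(Z=B)·p_B = 0.37 × 0.0791128 = 0.0292717
  P(Z=C)·p_C = 0.05 × 0.129026 = 0.00645129
  P(Z=D)·p_D = 0.21 × 0.0473442 = 0.00994228
Evidence: 8.00293e-07 + 0.0292717 + 0.00645129 + 0.00994228 = 0.0456661
P(Line C | x) = 0.00645129 / 0.0456661 ≈ 0.1413

0.1413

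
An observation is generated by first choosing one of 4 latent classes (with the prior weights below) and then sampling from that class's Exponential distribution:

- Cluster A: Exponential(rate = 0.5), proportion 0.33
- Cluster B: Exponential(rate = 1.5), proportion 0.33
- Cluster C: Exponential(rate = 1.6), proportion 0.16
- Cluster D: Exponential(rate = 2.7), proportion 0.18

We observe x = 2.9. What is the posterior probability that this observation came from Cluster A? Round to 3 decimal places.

0.810

Apply Bayes' rule: the posterior for each component is proportional to its prior times its likelihood at x.
Component likelihoods at x = 2.9:
  p_A = 0.5·e^(−0.5·2.9) = 0.5·e^(−1.4500) = 0.117285
  p_B = 1.5·e^(−1.5·2.9) = 1.5·e^(−4.3500) = 0.0193602
  p_C = 1.6·e^(−1.6·2.9) = 1.6·e^(−4.6400) = 0.0154523
  p_D = 2.7·e^(−2.7·2.9) = 2.7·e^(−7.8300) = 0.00107359
Weight by the priors:
  π_A·p_A = 0.33 × 0.117285 = 0.0387041
  π_B·p_B = 0.33 × 0.0193602 = 0.00638887
  π_C·p_C = 0.16 × 0.0154523 = 0.00247237
  π_D·p_D = 0.18 × 0.00107359 = 0.000193246
Normaliser: 0.0387041 + 0.00638887 + 0.00247237 + 0.000193246 = 0.0477586
So the posterior for Cluster A is 0.0387041 / 0.0477586 ≈ 0.810.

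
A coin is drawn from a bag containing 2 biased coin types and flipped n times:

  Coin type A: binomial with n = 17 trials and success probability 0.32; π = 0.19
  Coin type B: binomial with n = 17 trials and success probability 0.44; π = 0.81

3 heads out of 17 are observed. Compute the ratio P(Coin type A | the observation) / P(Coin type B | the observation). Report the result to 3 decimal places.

1.367

Posterior odds = (π_i f_i(x)) / (π_j f_j(x)); the normalising sum cancels.
Component likelihoods at x = 3 heads out of 17:
  L_A = C(17,3)·0.32^3·0.68^14 = 680·0.032768·0.00451986 = 0.100713
  L_B = C(17,3)·0.44^3·0.56^14 = 680·0.085184·0.000298286 = 0.0172782
Odds = (0.19/0.81) × (0.100713/0.0172782) = 0.234568 × 5.82887 ≈ 1.367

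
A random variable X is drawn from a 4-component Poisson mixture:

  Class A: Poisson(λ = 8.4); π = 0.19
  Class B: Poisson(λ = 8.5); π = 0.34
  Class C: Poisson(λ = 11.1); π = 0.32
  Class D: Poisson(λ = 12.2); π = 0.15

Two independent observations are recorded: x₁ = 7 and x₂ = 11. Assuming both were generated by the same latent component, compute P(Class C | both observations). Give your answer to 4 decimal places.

Posterior ∝ prior × likelihood, so P(k | x) ∝ π_k f_k(x); normalise over all components.
Since both observations come from the same component, the likelihood for component k is f_k(x₁)·f_k(x₂).
  L_A = [e^(−8.4)·8.4^7/7! = 0.131659] × [0.0827642] = 0.0108967
  L_B = [e^(−8.5)·8.5^7/7! = 0.129419] × [0.0853001] = 0.0110395
  L_C = [e^(−11.1)·11.1^7/7! = 0.0622532] × [0.119324] = 0.00742831
  L_D = [e^(−12.2)·12.2^7/7! = 0.0401509] × [0.112308] = 0.00450926
Multiply by the mixture weights:
  π_A·L_A = 0.19 × 0.0108967 = 0.00207037
  π_B·L_B = 0.34 × 0.0110395 = 0.00375342
  π_C·L_C = 0.32 × 0.00742831 = 0.00237706
  π_D·L_D = 0.15 × 0.00450926 = 0.000676389
Marginal: 0.00207037 + 0.00375342 + 0.00237706 + 0.000676389 = 0.00887723
P(Class C | x) = 0.00237706 / 0.00887723 ≈ 0.2678

0.2678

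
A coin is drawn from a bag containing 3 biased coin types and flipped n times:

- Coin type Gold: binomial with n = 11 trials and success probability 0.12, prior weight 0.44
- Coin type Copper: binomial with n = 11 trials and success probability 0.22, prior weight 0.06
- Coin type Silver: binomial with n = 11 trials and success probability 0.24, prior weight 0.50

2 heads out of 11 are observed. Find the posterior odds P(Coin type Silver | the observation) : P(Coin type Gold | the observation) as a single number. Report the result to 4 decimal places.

The posterior odds equal the prior odds times the likelihood ratio: (π_i/π_j)·(f_i(x)/f_j(x)).
Component likelihoods at x = 2 heads out of 11:
  p_Gold = 0.250651
  p_Copper = 0.284485
  p_Silver = 0.267983
Posterior odds = (π_Silver·p_Silver) / (π_Gold·p_Gold) = (0.50·0.267983) / (0.44·0.250651) = 0.133992 / 0.110286 ≈ 1.2149

1.2149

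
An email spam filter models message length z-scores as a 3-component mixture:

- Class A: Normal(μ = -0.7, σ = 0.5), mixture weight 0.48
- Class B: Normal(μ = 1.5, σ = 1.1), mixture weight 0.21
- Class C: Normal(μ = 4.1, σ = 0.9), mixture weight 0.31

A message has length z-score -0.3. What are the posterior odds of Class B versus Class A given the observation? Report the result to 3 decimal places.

Only the two components matter; the odds are (π_i f_i(x)) / (π_j f_j(x)).
Normal densities:
  L_A = 0.579383
  L_B = 0.0950748
  L_C = 2.86141e-06
Odds = (0.21/0.48) × (0.0950748/0.579383) = 0.4375 × 0.164097 ≈ 0.072

0.072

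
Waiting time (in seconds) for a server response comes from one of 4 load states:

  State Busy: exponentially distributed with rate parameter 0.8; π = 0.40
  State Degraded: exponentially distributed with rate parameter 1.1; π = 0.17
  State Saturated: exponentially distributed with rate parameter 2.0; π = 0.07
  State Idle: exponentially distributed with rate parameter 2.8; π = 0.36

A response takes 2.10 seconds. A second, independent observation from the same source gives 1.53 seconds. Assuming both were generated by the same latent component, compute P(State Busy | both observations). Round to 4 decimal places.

0.7739

The responsibility of component k is P(Z=k) f_k(x) divided by Σ_j P(Z=j) f_j(x).
Since both observations come from the same component, the likelihood for component k is f_k(x₁)·f_k(x₂).
  f_Busy = [0.8·e^(−0.8·2.10) = 0.8·e^(−1.6800) = 0.149099] × [0.235241] = 0.0350743
  f_Degraded = [1.1·e^(−1.1·2.10) = 1.1·e^(−2.3100) = 0.109187] × [0.204397] = 0.0223176
  f_Saturated = [2.0·e^(−2.0·2.10) = 2.0·e^(−4.2000) = 0.0299912] × [0.0937754] = 0.00281243
  f_Idle = [2.8·e^(−2.8·2.10) = 2.8·e^(−5.8800) = 0.0078254] × [0.0386047] = 0.000302097
Prior × likelihood for each component:
  P(Z=Busy)·f_Busy = 0.40 × 0.0350743 = 0.0140297
  P(Z=Degraded)·f_Degraded = 0.17 × 0.0223176 = 0.00379399
  P(Z=Saturated)·f_Saturated = 0.07 × 0.00281243 = 0.00019687
  P(Z=Idle)·f_Idle = 0.36 × 0.000302097 = 0.000108755
Marginal: 0.0140297 + 0.00379399 + 0.00019687 + 0.000108755 = 0.0181293
P(State Busy | x) = 0.0140297 / 0.0181293 ≈ 0.7739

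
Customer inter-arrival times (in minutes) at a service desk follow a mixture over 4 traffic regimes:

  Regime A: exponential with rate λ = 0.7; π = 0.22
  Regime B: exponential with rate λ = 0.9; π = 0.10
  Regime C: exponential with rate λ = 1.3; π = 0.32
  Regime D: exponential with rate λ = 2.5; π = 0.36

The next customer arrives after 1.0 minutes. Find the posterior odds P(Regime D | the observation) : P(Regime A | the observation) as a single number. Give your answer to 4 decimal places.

0.9660

The posterior odds equal the prior odds times the likelihood ratio: (w_i/w_j)·(f_i(x)/f_j(x)).
Component likelihoods at x = 1.0 minutes:
  f_A = 0.7·e^(−0.7·1.0) = 0.7·e^(−0.7000) = 0.34761
  f_B = 0.9·e^(−0.9·1.0) = 0.9·e^(−0.9000) = 0.365913
  f_C = 1.3·e^(−1.3·1.0) = 1.3·e^(−1.3000) = 0.354291
  f_D = 2.5·e^(−2.5·1.0) = 2.5·e^(−2.5000) = 0.205212
Odds = (0.36/0.22) × (0.205212/0.34761) = 1.63636 × 0.590353 ≈ 0.9660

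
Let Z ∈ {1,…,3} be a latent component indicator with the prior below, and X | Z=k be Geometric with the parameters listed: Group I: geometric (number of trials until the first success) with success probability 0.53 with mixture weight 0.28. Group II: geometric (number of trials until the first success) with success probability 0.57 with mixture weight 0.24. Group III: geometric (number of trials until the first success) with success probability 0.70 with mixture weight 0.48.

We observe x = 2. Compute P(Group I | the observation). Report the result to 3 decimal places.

Apply Bayes' rule: the posterior for each component is proportional to its prior times its likelihood at x.
Evaluate each component's likelihood at the observed value:
  p_I = 0.2491
  p_II = 0.2451
  p_III = 0.21
Weight by the priors:
  π_I·p_I = 0.28 × 0.2491 = 0.069748
  π_II·p_II = 0.24 × 0.2451 = 0.058824
  π_III·p_III = 0.48 × 0.21 = 0.1008
Sum: 0.069748 + 0.058824 + 0.1008 = 0.229372
Responsibility of Group I: 0.069748 / 0.229372 ≈ 0.304

0.304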